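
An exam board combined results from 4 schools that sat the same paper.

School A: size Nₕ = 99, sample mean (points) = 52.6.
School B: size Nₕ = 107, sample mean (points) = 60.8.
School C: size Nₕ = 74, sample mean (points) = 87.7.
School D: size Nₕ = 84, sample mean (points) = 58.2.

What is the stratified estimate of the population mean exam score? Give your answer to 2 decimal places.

63.44

N = 99 + 107 + 74 + 84 = 364.
Weight each subgroup mean by Nₕ/N and sum.
Σ Nₕx̄ₕ = 99·52.6 + 107·60.8 + 74·87.7 + 84·58.2 = 5207.4 + 6505.6 + 6489.8 + 4888.8 = 23091.6.
Divide by N: 23091.6 / 364 = 63.4385... → 63.44.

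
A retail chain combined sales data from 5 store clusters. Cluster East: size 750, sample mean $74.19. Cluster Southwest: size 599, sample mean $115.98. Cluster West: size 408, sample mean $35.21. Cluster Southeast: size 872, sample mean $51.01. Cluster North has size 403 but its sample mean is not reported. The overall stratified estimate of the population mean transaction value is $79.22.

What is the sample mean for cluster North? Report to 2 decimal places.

N = 750 + 599 + 408 + 872 + 403 = 3032.
Overall total = μ·N = 79.22·3032 = 240195.04.
Subtract the known strata: 750·74.19 + 599·115.98 + 408·35.21 + 872·51.01 = 183960.92.
Remaining total for cluster North: 240195.04 − 183960.92 = 56234.12.
Divide by its size: 56234.12 / 403 = 139.5388... → 139.54.

139.54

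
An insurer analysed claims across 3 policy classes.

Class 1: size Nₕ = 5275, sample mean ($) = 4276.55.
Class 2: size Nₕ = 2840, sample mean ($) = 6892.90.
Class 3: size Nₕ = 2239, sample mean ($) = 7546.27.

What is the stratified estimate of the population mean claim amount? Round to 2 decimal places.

5701.25

N = 5275 + 2840 + 2239 = 10354.
Weight each subgroup mean by Nₕ/N and sum.
Σ Nₕx̄ₕ = 5275·4276.55 + 2840·6892.90 + 2239·7546.27 = 22558801.25 + 19575836 + 16896098.53 = 59030735.78.
Divide by N: 59030735.78 / 10354 = 5701.2494... → 5701.25.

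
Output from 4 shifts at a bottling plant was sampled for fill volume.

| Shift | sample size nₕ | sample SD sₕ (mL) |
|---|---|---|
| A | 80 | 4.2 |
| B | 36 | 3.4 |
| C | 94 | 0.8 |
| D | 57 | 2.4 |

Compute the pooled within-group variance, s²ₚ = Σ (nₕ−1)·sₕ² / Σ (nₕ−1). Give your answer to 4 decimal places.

8.2899

Degrees of freedom: 79 + 35 + 93 + 56 = 263.
Σ(nₕ−1)sₕ² = 79·17.64 + 35·11.56 + 93·0.64 + 56·5.76 = 2180.24.
s²ₚ = 2180.24 / 263 = 8.289886... → 8.2899.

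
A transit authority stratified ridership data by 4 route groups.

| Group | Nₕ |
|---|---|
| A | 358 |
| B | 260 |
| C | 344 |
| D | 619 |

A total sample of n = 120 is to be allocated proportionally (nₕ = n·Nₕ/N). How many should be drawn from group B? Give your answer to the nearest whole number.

20

Share of group B = 260/1581 = 0.16445.
Allocate 120 × 0.16445 = 19.734... → 20.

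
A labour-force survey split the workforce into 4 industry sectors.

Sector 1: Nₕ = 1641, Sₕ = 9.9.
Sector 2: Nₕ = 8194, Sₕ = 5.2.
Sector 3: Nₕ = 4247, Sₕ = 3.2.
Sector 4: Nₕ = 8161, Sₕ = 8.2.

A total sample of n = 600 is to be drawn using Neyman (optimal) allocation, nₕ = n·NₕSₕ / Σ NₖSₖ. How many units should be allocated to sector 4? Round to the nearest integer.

Σ NₕSₕ = 1641·9.9 + 8194·5.2 + 4247·3.2 + 8161·8.2 = 139365.3.
Share for 4: 66920.2/139365.3 = 0.48018.
n_4 = 600 × 0.48018 = 288.107... → 288.

288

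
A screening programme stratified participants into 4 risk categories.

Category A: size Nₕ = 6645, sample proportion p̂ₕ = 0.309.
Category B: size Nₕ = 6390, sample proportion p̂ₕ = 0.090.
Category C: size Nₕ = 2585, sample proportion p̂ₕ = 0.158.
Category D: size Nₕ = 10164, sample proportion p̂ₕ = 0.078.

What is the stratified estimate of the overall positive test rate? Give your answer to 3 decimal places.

Wₕ = Nₕ/N with N = 25784: 0.2577, 0.2478, 0.1003, 0.3942.
p̂_st = 0.2577·0.309 + 0.2478·0.090 + 0.1003·0.158 + 0.3942·0.078 ≈ 0.14853... → 0.149.

0.149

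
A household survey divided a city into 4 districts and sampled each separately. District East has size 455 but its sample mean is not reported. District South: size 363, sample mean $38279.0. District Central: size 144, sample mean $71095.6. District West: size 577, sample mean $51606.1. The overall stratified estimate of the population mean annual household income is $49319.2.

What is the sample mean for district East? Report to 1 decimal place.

N = 455 + 363 + 144 + 577 = 1539.
Overall total = μ·N = 49319.2·1539 = 75902248.8.
Subtract the known strata: 363·38279.0 + 144·71095.6 + 577·51606.1 = 53909763.1.
Remaining total for district East: 75902248.8 − 53909763.1 = 21992485.7.
Divide by its size: 21992485.7 / 455 = 48335.133... → 48335.1.

48335.1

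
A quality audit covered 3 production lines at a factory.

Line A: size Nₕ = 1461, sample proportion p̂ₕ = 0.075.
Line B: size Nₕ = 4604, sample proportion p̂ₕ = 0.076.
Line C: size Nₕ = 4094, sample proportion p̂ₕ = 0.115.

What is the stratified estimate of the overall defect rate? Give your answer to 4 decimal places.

0.0916

N = 1461 + 4604 + 4094 = 10159.
Overall proportion = Σ (Nₕ/N)·p̂ₕ.
Σ Nₕp̂ₕ = 109.575 + 349.904 + 470.81 = 930.289.
930.289 / 10159 = 0.091573... → 0.0916.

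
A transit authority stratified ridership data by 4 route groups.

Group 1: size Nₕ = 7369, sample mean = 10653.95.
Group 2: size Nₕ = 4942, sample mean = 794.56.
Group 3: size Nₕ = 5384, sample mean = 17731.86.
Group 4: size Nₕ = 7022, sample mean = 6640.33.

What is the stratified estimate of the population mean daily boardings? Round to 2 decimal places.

9084.13

N = 7369 + 4942 + 5384 + 7022 = 24717.
Weight each subgroup mean by Nₕ/N and sum.
Σ Nₕx̄ₕ = 7369·10653.95 + 4942·794.56 + 5384·17731.86 + 7022·6640.33 = 78508957.55 + 3926715.52 + 95468334.24 + 46628397.26 = 224532404.57.
Divide by N: 224532404.57 / 24717 = 9084.1285... → 9084.13.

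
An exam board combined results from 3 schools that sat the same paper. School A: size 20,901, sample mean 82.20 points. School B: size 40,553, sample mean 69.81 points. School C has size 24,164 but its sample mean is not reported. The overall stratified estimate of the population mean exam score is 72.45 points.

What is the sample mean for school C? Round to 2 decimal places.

Σ Nₕx̄ₕ = N·μ, so 24164·x̄_C = 85618·72.45 − (20901·82.20 + 40553·69.81).
= 6203024.1 − 4549067.13 = 1653956.97.
x̄_C = 1653956.97 / 24164 = 68.4472... → 68.45.

68.45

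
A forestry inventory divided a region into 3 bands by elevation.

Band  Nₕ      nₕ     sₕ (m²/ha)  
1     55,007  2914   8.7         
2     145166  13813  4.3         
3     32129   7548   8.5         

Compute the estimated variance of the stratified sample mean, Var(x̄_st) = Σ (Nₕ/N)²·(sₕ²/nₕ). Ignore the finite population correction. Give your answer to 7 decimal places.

N = 232302; Wₕ = Nₕ/N.
band 1: (55007/232302)²·8.7²/2914 = 0.0014563943
band 2: (145166/232302)²·4.3²/13813 = 0.0005227245
band 3: (32129/232302)²·8.5²/7548 = 0.0001831026
Sum = 0.0021622214 → 0.0021622.

0.0021622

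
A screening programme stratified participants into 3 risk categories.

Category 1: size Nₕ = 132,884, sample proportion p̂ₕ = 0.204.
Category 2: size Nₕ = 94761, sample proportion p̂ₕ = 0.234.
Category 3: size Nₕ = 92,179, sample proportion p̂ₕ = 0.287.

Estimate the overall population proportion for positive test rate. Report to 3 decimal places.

Wₕ = Nₕ/N with N = 319824: 0.4155, 0.2963, 0.2882.
p̂_st = 0.4155·0.204 + 0.2963·0.234 + 0.2882·0.287 ≈ 0.23681... → 0.237.

0.237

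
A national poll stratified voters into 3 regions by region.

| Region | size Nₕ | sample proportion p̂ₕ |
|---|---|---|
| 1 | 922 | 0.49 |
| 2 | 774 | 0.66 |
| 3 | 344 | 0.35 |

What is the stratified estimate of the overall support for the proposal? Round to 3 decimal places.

0.531

Wₕ = Nₕ/N with N = 2040: 0.4520, 0.3794, 0.1686.
p̂_st = 0.4520·0.49 + 0.3794·0.66 + 0.1686·0.35 ≈ 0.53089... → 0.531.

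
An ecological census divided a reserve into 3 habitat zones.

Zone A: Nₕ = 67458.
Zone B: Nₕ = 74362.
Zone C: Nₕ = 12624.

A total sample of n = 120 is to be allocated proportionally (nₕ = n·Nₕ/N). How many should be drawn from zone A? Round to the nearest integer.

N = 67458 + 74362 + 12624 = 154444.
n_A = 120·67458/154444 = 52.414... → 52.

52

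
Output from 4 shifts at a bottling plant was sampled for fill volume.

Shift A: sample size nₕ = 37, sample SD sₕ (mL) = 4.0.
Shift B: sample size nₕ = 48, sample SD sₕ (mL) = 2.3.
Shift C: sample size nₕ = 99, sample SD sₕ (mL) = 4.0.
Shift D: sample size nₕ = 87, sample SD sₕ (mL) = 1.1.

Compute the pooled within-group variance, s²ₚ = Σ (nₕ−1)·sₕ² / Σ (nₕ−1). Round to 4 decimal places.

9.3509

A: (37−1)·4.0² = 36·16 = 576
B: (48−1)·2.3² = 47·5.29 = 248.63
C: (99−1)·4.0² = 98·16 = 1568
D: (87−1)·1.1² = 86·1.21 = 104.06
Numerator = 2496.69; denominator = Σ(nₕ−1) = 267.
s²ₚ = 2496.69/267 = 9.350899... → 9.3509.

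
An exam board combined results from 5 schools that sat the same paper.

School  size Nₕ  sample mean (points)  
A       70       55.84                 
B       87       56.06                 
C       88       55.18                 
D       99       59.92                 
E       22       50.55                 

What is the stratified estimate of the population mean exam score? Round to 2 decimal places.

N = 366; weights Wₕ = Nₕ/N = (0.1913, 0.2377, 0.2404, 0.2705, 0.0601).
x̄_st = Σ Wₕ·x̄ₕ = 0.1913·55.84 + 0.2377·56.06 + 0.2404·55.18 + 0.2705·59.92 + 0.0601·50.55 ≈ 56.5192...
→ 56.52.

56.52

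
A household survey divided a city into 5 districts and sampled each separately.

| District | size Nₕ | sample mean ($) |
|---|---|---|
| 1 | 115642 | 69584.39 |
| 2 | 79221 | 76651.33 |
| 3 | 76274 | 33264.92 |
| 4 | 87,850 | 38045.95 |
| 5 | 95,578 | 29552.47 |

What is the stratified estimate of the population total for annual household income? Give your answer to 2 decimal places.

1: 115642·69584.39 = 8046878028.38
2: 79221·76651.33 = 6072395013.93
3: 76274·33264.92 = 2537248508.08
4: 87850·38045.95 = 3342336707.5
5: 95578·29552.47 = 2824565977.66
τ̂ = Σ Nₕx̄ₕ = 22823424235.55.

22823424235.55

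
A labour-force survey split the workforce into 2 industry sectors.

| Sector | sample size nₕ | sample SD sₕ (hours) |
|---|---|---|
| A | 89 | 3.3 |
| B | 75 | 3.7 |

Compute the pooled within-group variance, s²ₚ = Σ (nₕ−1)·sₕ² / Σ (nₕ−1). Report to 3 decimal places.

Degrees of freedom: 88 + 74 = 162.
Σ(nₕ−1)sₕ² = 88·10.89 + 74·13.69 = 1971.38.
s²ₚ = 1971.38 / 162 = 12.16901... → 12.169.

12.169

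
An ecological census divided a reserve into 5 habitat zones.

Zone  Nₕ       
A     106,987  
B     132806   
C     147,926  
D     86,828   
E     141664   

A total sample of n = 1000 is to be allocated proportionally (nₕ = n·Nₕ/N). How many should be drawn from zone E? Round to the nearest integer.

N = 106987 + 132806 + 147926 + 86828 + 141664 = 616211.
n_E = 1000·141664/616211 = 229.895... → 230.

230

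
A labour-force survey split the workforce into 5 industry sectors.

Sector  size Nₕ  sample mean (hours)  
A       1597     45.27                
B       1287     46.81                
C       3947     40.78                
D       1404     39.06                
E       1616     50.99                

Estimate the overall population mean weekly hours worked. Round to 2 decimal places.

x̄_st = (Σ Nₕx̄ₕ) / (Σ Nₕ) = (1597·45.27 + 1287·46.81 + 3947·40.78 + 1404·39.06 + 1616·50.99) / 9851
= 430739.4 / 9851 = 43.7254... → 43.73.

43.73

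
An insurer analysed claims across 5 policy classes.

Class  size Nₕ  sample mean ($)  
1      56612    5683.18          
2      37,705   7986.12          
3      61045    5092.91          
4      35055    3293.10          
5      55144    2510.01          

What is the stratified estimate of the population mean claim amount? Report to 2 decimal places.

4836.28

N = 56612 + 37705 + 61045 + 35055 + 55144 = 245561.
The stratified mean weights each stratum mean by its population share Nₕ/N.
Σ Nₕx̄ₕ = 56612·5683.18 + 37705·7986.12 + 61045·5092.91 + 35055·3293.10 + 55144·2510.01 = 321736186.16 + 301116654.6 + 310896690.95 + 115439620.5 + 138411991.44 = 1187601143.65.
Divide by N: 1187601143.65 / 245561 = 4836.2775... → 4836.28.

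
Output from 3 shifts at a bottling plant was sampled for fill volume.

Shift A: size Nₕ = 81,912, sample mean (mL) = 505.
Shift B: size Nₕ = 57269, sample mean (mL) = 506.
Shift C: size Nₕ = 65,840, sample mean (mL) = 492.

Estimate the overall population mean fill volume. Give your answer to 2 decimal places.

N = 205021; weights Wₕ = Nₕ/N = (0.3995, 0.2793, 0.3211).
x̄_st = Σ Wₕ·x̄ₕ = 0.3995·505 + 0.2793·506 + 0.3211·492 ≈ 501.1045...
→ 501.10.

501.10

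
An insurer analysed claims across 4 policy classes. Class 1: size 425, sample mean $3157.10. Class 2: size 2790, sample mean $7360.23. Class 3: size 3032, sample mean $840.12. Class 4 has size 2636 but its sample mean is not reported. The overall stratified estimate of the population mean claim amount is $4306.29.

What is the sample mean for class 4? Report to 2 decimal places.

5246.10

Σ Nₕx̄ₕ = N·μ, so 2636·x̄_4 = 8883·4306.29 − (425·3157.10 + 2790·7360.23 + 3032·840.12).
= 38252774.07 − 24424053.04 = 13828721.03.
x̄_4 = 13828721.03 / 2636 = 5246.1005... → 5246.10.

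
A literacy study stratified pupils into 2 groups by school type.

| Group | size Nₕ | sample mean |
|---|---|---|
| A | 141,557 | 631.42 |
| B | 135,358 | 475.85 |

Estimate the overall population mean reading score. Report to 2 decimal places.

x̄_st = (Σ Nₕx̄ₕ) / (Σ Nₕ) = (141557·631.42 + 135358·475.85) / 276915
= 153792025.24 / 276915 = 555.3763... → 555.38.

555.38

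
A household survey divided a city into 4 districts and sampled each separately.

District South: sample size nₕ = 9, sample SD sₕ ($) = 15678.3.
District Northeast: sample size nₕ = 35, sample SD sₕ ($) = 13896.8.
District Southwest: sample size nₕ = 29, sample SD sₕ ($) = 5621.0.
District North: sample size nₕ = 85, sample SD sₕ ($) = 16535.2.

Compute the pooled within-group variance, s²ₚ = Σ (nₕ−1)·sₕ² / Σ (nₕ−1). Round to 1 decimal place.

Degrees of freedom: 8 + 34 + 28 + 84 = 154.
Σ(nₕ−1)sₕ² = 8·245809090.89 + 34·193121050.24 + 28·31595641 + 84·273412839.04 = 32383944862.64.
s²ₚ = 32383944862.64 / 154 = 210285356.251... → 210285356.3.

210285356.3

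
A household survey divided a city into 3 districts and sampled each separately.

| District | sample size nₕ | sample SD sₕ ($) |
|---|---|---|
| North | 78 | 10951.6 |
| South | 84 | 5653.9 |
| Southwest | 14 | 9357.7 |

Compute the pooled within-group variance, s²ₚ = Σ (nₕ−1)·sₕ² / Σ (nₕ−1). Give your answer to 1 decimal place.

75299320.8

Degrees of freedom: 77 + 83 + 13 = 173.
Σ(nₕ−1)sₕ² = 77·119937542.56 + 83·31966585.21 + 13·87566549.29 = 13026782490.32.
s²ₚ = 13026782490.32 / 173 = 75299320.753... → 75299320.8.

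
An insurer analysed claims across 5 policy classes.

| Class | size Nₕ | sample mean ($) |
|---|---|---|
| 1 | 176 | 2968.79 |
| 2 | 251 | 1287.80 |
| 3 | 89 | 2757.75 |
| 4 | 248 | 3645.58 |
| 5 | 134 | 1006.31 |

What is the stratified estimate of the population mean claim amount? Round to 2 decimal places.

N = 898; weights Wₕ = Nₕ/N = (0.1960, 0.2795, 0.0991, 0.2762, 0.1492).
x̄_st = Σ Wₕ·x̄ₕ = 0.1960·2968.79 + 0.2795·1287.80 + 0.0991·2757.75 + 0.2762·3645.58 + 0.1492·1006.31 ≈ 2372.0868...
→ 2372.09.

2372.09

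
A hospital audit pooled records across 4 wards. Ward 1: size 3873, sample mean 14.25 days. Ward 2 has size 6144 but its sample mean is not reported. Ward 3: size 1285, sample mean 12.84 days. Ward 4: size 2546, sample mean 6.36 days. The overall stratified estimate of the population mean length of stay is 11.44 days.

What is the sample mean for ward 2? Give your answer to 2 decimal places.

N = 3873 + 6144 + 1285 + 2546 = 13848.
Overall total = μ·N = 11.44·13848 = 158421.12.
Subtract the known strata: 3873·14.25 + 1285·12.84 + 2546·6.36 = 87882.21.
Remaining total for ward 2: 158421.12 − 87882.21 = 70538.91.
Divide by its size: 70538.91 / 6144 = 11.4809... → 11.48.

11.48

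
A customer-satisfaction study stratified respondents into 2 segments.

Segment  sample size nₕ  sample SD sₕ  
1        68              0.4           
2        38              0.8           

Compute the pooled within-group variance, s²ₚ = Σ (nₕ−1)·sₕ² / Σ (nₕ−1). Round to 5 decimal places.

0.33077

Degrees of freedom: 67 + 37 = 104.
Σ(nₕ−1)sₕ² = 67·0.16 + 37·0.64 = 34.4.
s²ₚ = 34.4 / 104 = 0.3307692... → 0.33077.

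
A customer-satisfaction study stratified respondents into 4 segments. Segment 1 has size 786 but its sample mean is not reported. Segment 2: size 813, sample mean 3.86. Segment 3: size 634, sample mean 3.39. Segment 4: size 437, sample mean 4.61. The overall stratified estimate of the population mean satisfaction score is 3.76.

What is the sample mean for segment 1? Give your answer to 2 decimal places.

3.48

Σ Nₕx̄ₕ = N·μ, so 786·x̄_1 = 2670·3.76 − (813·3.86 + 634·3.39 + 437·4.61).
= 10039.2 − 7302.01 = 2737.19.
x̄_1 = 2737.19 / 786 = 3.4824... → 3.48.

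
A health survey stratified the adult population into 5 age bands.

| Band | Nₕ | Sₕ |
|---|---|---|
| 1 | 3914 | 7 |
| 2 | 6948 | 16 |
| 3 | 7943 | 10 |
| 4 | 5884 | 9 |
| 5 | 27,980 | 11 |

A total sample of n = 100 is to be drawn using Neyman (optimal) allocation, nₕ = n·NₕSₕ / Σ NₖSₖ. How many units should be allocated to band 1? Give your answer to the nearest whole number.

Σ NₕSₕ = 3914·7 + 6948·16 + 7943·10 + 5884·9 + 27980·11 = 578732.
Share for 1: 27398/578732 = 0.04734.
n_1 = 100 × 0.04734 = 4.734... → 5.

5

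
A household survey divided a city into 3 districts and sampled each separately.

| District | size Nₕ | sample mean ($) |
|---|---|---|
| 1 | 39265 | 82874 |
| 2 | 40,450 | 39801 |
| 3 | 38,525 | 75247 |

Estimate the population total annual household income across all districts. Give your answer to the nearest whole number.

7762888735

Estimate total by summing Nₕ·x̄ₕ over strata.
39265·82874 + 40450·39801 + 38525·75247 = 3254047610 + 1609950450 + 2898890675 = 7762888735.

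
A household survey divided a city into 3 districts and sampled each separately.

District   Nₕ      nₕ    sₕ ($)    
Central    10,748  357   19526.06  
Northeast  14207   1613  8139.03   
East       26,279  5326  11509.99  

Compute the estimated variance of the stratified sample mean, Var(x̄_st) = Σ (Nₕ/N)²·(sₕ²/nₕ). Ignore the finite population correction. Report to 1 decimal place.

N = 51234; Wₕ = Nₕ/N.
district Central: (10748/51234)²·19526.06²/357 = 47000.2113
district Northeast: (14207/51234)²·8139.03²/1613 = 3157.9058
district East: (26279/51234)²·11509.99²/5326 = 6544.0992
Sum = 56702.2162 → 56702.2.

56702.2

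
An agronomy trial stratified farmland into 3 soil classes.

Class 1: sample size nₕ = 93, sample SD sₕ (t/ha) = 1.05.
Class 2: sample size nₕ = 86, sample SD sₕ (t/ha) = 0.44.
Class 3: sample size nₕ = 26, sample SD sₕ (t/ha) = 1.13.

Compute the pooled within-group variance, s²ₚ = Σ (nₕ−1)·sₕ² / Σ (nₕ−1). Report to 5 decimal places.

1: (93−1)·1.05² = 92·1.1025 = 101.43
2: (86−1)·0.44² = 85·0.1936 = 16.456
3: (26−1)·1.13² = 25·1.2769 = 31.9225
Numerator = 149.8085; denominator = Σ(nₕ−1) = 202.
s²ₚ = 149.8085/202 = 0.7416262... → 0.74163.

0.74163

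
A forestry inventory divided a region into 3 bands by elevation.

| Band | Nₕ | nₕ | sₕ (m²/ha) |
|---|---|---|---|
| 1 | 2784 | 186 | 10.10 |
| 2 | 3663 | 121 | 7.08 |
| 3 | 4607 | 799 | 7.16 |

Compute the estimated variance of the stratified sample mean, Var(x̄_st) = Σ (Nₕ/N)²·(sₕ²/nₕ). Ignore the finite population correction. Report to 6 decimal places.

0.091423

N = 11054. Term for each stratum: Wₕ²sₕ²/nₕ.
Var(x̄_st) = 0.034787991 + 0.045490013 + 0.011144915 = 0.091422919 → 0.091423.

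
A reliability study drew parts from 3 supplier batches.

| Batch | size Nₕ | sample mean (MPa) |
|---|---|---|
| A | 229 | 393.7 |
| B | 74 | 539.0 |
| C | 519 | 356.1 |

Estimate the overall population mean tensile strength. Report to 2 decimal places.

383.04

N = 822; weights Wₕ = Nₕ/N = (0.2786, 0.0900, 0.6314).
x̄_st = Σ Wₕ·x̄ₕ = 0.2786·393.7 + 0.0900·539.0 + 0.6314·356.1 ≈ 383.0404...
→ 383.04.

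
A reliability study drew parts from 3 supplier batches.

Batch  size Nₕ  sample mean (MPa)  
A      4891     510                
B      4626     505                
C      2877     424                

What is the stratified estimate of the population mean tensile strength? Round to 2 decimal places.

488.17

N = 12394; weights Wₕ = Nₕ/N = (0.3946, 0.3732, 0.2321).
x̄_st = Σ Wₕ·x̄ₕ = 0.3946·510 + 0.3732·505 + 0.2321·424 ≈ 488.1707...
→ 488.17.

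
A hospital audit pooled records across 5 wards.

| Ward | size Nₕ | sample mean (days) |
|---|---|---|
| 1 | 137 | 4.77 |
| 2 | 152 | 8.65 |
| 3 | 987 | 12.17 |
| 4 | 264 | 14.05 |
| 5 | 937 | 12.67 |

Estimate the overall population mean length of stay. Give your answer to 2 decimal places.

11.93

x̄_st = (Σ Nₕx̄ₕ) / (Σ Nₕ) = (137·4.77 + 152·8.65 + 987·12.17 + 264·14.05 + 937·12.67) / 2477
= 29561.07 / 2477 = 11.9342... → 11.93.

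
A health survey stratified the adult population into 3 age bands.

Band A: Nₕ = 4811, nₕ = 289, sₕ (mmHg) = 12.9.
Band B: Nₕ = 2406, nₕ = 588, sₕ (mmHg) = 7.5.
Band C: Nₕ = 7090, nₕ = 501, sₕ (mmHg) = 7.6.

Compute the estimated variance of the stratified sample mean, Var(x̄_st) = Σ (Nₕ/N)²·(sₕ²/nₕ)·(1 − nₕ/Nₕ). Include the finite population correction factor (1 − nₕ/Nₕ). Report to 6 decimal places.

N = 14307. Term for each stratum: Wₕ²sₕ²/nₕ·(1−nₕ/Nₕ).
Var(x̄_st) = 0.061199847 + 0.002044267 + 0.026312254 = 0.089556368 → 0.089556.

0.089556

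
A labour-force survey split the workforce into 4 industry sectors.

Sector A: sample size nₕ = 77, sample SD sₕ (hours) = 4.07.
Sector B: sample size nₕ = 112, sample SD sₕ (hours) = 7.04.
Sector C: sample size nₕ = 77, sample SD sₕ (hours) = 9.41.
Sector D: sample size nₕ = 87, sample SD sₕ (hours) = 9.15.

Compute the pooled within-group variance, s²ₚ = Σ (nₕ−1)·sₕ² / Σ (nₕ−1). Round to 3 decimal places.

59.284

A: (77−1)·4.07² = 76·16.5649 = 1258.9324
B: (112−1)·7.04² = 111·49.5616 = 5501.3376
C: (77−1)·9.41² = 76·88.5481 = 6729.6556
D: (87−1)·9.15² = 86·83.7225 = 7200.135
Numerator = 20690.0606; denominator = Σ(nₕ−1) = 349.
s²ₚ = 20690.0606/349 = 59.28384... → 59.284.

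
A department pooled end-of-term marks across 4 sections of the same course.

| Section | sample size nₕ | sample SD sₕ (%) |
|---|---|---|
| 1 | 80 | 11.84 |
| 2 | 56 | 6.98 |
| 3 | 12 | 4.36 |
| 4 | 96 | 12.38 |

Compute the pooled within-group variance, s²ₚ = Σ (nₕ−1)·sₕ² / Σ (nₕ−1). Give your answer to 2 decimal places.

118.85

Degrees of freedom: 79 + 55 + 11 + 95 = 240.
Σ(nₕ−1)sₕ² = 79·140.1856 + 55·48.7204 + 11·19.0096 + 95·153.2644 = 28523.508.
s²ₚ = 28523.508 / 240 = 118.8480... → 118.85.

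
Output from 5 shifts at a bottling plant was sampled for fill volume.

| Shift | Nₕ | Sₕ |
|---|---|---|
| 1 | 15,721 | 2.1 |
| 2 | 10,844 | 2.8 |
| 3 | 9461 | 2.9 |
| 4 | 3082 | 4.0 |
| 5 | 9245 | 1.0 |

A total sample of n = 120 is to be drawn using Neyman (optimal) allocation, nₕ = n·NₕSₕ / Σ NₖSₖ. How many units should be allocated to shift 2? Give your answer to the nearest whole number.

32

1: NₕSₕ = 15721·2.1 = 33014.1
2: NₕSₕ = 10844·2.8 = 30363.2
3: NₕSₕ = 9461·2.9 = 27436.9
4: NₕSₕ = 3082·4.0 = 12328
5: NₕSₕ = 9245·1.0 = 9245
Σ NₕSₕ = 112387.2.
n_2 = 120·30363.2/112387.2 = 32.420... → 32.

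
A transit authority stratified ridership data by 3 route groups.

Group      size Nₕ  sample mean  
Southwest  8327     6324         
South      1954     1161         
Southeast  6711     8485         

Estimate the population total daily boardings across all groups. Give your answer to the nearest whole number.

Southwest: 8327·6324 = 52659948
South: 1954·1161 = 2268594
Southeast: 6711·8485 = 56942835
τ̂ = Σ Nₕx̄ₕ = 111871377.

111871377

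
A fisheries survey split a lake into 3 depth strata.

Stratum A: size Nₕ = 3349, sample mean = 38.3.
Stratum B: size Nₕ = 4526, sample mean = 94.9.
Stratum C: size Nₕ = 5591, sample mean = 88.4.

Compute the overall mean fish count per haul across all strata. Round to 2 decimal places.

x̄_st = (Σ Nₕx̄ₕ) / (Σ Nₕ) = (3349·38.3 + 4526·94.9 + 5591·88.4) / 13466
= 1052028.5 / 13466 = 78.1248... → 78.12.

78.12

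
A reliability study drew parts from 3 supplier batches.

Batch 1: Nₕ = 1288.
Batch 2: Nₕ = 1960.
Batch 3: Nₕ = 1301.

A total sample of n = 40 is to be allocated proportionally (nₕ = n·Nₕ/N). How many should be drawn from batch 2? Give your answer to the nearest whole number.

Share of batch 2 = 1960/4549 = 0.43086.
Allocate 40 × 0.43086 = 17.235... → 17.

17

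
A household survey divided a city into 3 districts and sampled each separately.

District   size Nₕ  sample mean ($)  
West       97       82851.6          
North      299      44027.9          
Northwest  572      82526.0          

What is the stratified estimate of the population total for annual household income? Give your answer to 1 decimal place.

68405819.3

Estimate total by summing Nₕ·x̄ₕ over strata.
97·82851.6 + 299·44027.9 + 572·82526.0 = 8036605.2 + 13164342.1 + 47204872 = 68405819.3.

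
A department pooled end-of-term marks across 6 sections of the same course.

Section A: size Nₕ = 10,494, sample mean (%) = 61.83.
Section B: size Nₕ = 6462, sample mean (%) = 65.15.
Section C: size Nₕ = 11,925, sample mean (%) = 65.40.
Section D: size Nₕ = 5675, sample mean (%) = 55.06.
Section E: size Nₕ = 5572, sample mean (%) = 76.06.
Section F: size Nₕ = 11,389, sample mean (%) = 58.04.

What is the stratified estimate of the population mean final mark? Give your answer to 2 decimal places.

N = 51517; weights Wₕ = Nₕ/N = (0.2037, 0.1254, 0.2315, 0.1102, 0.1082, 0.2211).
x̄_st = Σ Wₕ·x̄ₕ = 0.2037·61.83 + 0.1254·65.15 + 0.2315·65.40 + 0.1102·55.06 + 0.1082·76.06 + 0.2211·58.04 ≈ 63.0283...
→ 63.03.

63.03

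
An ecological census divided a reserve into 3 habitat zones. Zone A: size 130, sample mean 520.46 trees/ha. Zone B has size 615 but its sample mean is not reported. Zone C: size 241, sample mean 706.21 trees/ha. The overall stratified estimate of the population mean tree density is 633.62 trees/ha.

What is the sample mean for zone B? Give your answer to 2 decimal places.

N = 130 + 615 + 241 = 986.
Overall total = μ·N = 633.62·986 = 624749.32.
Subtract the known strata: 130·520.46 + 241·706.21 = 237856.41.
Remaining total for zone B: 624749.32 − 237856.41 = 386892.91.
Divide by its size: 386892.91 / 615 = 629.0942... → 629.09.

629.09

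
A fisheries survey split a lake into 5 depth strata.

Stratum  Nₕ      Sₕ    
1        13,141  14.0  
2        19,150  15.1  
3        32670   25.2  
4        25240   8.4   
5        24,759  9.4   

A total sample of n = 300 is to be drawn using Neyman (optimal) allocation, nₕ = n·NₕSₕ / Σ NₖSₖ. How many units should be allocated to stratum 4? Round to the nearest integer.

Σ NₕSₕ = 13141·14.0 + 19150·15.1 + 32670·25.2 + 25240·8.4 + 24759·9.4 = 1741173.6.
Share for 4: 212016/1741173.6 = 0.12177.
n_4 = 300 × 0.12177 = 36.530... → 37.

37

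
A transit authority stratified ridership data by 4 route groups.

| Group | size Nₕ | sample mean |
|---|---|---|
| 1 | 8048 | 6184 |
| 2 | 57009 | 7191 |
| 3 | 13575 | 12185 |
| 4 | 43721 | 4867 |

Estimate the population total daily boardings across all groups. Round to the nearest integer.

837922033

1: 8048·6184 = 49768832
2: 57009·7191 = 409951719
3: 13575·12185 = 165411375
4: 43721·4867 = 212790107
τ̂ = Σ Nₕx̄ₕ = 837922033.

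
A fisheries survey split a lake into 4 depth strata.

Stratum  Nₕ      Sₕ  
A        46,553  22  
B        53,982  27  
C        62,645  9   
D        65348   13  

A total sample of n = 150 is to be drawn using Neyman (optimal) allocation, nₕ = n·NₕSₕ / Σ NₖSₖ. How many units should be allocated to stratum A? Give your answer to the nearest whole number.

A: NₕSₕ = 46553·22 = 1024166
B: NₕSₕ = 53982·27 = 1457514
C: NₕSₕ = 62645·9 = 563805
D: NₕSₕ = 65348·13 = 849524
Σ NₕSₕ = 3895009.
n_A = 150·1024166/3895009 = 39.441... → 39.

39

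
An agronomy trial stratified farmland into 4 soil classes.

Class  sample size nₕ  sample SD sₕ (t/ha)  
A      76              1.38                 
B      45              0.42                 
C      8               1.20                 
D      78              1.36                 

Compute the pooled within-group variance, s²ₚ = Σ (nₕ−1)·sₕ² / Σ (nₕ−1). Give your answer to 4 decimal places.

1.4931

A: (76−1)·1.38² = 75·1.9044 = 142.83
B: (45−1)·0.42² = 44·0.1764 = 7.7616
C: (8−1)·1.20² = 7·1.44 = 10.08
D: (78−1)·1.36² = 77·1.8496 = 142.4192
Numerator = 303.0908; denominator = Σ(nₕ−1) = 203.
s²ₚ = 303.0908/203 = 1.493058... → 1.4931.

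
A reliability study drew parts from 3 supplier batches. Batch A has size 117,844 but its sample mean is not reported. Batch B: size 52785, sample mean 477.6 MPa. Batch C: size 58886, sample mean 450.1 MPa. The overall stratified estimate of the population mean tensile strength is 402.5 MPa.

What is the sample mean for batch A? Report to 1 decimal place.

N = 117844 + 52785 + 58886 = 229515.
Overall total = μ·N = 402.5·229515 = 92379787.5.
Subtract the known strata: 52785·477.6 + 58886·450.1 = 51714704.6.
Remaining total for batch A: 92379787.5 − 51714704.6 = 40665082.9.
Divide by its size: 40665082.9 / 117844 = 345.076... → 345.1.

345.1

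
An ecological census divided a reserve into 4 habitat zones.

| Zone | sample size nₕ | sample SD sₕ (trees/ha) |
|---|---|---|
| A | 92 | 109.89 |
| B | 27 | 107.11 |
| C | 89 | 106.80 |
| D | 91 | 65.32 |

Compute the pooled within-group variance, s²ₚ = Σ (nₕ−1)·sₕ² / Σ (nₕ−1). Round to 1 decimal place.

9440.5

Degrees of freedom: 91 + 26 + 88 + 90 = 295.
Σ(nₕ−1)sₕ² = 91·12075.8121 + 26·11472.5521 + 88·11406.24 + 90·4266.7024 = 2784937.5917.
s²ₚ = 2784937.5917 / 295 = 9440.466... → 9440.5.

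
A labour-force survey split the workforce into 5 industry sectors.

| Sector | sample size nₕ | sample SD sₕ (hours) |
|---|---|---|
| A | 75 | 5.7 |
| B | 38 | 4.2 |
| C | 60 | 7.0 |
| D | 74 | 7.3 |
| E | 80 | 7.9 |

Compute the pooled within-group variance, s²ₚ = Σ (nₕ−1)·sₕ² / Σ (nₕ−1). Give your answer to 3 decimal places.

45.865

Degrees of freedom: 74 + 37 + 59 + 73 + 79 = 322.
Σ(nₕ−1)sₕ² = 74·32.49 + 37·17.64 + 59·49 + 73·53.29 + 79·62.41 = 14768.5.
s²ₚ = 14768.5 / 322 = 45.86491... → 45.865.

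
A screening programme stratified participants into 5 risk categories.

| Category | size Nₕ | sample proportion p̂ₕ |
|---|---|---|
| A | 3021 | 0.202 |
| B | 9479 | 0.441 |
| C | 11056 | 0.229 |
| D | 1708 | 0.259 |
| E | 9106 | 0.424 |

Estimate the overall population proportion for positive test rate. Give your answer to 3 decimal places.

Wₕ = Nₕ/N with N = 34370: 0.0879, 0.2758, 0.3217, 0.0497, 0.2649.
p̂_st = 0.0879·0.202 + 0.2758·0.441 + 0.3217·0.229 + 0.0497·0.259 + 0.2649·0.424 ≈ 0.33825... → 0.338.

0.338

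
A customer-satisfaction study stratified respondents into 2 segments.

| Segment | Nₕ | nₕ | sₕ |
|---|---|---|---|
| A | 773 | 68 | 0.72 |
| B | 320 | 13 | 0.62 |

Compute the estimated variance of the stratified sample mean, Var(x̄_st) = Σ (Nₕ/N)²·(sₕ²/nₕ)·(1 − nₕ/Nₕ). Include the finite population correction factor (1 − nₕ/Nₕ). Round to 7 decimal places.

N = 1093. Term for each stratum: Wₕ²sₕ²/nₕ·(1−nₕ/Nₕ).
Var(x̄_st) = 0.0034776380 + 0.0024315772 = 0.0059092151 → 0.0059092.

0.0059092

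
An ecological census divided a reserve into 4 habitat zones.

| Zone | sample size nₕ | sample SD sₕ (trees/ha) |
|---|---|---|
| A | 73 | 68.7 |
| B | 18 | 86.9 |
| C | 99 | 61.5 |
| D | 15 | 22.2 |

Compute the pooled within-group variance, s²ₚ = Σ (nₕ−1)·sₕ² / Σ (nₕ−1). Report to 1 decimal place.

4207.7

A: (73−1)·68.7² = 72·4719.69 = 339817.68
B: (18−1)·86.9² = 17·7551.61 = 128377.37
C: (99−1)·61.5² = 98·3782.25 = 370660.5
D: (15−1)·22.2² = 14·492.84 = 6899.76
Numerator = 845755.31; denominator = Σ(nₕ−1) = 201.
s²ₚ = 845755.31/201 = 4207.738... → 4207.7.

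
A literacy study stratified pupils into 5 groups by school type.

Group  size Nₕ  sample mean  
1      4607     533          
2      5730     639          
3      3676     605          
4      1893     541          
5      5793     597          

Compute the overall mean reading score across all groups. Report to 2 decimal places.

590.97

x̄_st = (Σ Nₕx̄ₕ) / (Σ Nₕ) = (4607·533 + 5730·639 + 3676·605 + 1893·541 + 5793·597) / 21699
= 12823515 / 21699 = 590.9726... → 590.97.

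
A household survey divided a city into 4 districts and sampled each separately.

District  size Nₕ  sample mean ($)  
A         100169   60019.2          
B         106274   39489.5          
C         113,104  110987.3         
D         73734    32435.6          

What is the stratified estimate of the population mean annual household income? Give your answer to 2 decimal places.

63958.05

N = 393281; weights Wₕ = Nₕ/N = (0.2547, 0.2702, 0.2876, 0.1875).
x̄_st = Σ Wₕ·x̄ₕ = 0.2547·60019.2 + 0.2702·39489.5 + 0.2876·110987.3 + 0.1875·32435.6 ≈ 63958.0465...
→ 63958.05.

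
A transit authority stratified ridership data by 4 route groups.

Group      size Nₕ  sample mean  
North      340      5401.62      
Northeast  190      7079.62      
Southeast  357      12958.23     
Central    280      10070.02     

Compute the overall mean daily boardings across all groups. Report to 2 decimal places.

9106.57

N = 340 + 190 + 357 + 280 = 1167.
Weight each subgroup mean by Nₕ/N and sum.
Σ Nₕx̄ₕ = 340·5401.62 + 190·7079.62 + 357·12958.23 + 280·10070.02 = 1836550.8 + 1345127.8 + 4626088.11 + 2819605.6 = 10627372.31.
Divide by N: 10627372.31 / 1167 = 9106.5744... → 9106.57.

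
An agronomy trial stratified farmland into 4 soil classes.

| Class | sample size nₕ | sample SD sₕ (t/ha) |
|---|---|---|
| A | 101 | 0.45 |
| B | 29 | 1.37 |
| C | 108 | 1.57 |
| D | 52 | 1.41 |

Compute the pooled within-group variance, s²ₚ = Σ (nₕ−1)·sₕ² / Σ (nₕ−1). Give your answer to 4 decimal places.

Degrees of freedom: 100 + 28 + 107 + 51 = 286.
Σ(nₕ−1)sₕ² = 100·0.2025 + 28·1.8769 + 107·2.4649 + 51·1.9881 = 437.9406.
s²ₚ = 437.9406 / 286 = 1.531261... → 1.5313.

1.5313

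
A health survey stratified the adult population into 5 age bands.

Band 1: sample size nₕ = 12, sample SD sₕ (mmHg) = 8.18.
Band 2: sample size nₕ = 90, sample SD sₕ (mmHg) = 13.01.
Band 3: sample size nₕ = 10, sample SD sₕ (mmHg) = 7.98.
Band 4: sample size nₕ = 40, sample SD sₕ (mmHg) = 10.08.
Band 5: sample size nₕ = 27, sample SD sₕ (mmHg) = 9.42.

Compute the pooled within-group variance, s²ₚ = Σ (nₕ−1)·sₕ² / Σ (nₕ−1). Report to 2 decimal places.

130.13

Degrees of freedom: 11 + 89 + 9 + 39 + 26 = 174.
Σ(nₕ−1)sₕ² = 11·66.9124 + 89·169.2601 + 9·63.6804 + 39·101.6064 + 26·88.7364 = 22643.1049.
s²ₚ = 22643.1049 / 174 = 130.1328... → 130.13.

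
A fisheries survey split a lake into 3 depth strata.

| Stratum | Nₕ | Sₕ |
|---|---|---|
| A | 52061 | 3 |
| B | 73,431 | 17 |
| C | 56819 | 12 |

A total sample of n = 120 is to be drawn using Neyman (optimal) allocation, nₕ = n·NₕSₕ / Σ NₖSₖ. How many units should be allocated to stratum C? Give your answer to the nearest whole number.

39

A: NₕSₕ = 52061·3 = 156183
B: NₕSₕ = 73431·17 = 1248327
C: NₕSₕ = 56819·12 = 681828
Σ NₕSₕ = 2086338.
n_C = 120·681828/2086338 = 39.217... → 39.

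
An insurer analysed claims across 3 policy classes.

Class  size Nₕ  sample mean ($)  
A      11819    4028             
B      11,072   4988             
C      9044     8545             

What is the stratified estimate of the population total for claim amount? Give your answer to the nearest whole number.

180115048

Population total = Σ Nₕ·x̄ₕ (each stratum's size times its mean).
11819·4028 + 11072·4988 + 9044·8545 = 47606932 + 55227136 + 77280980 = 180115048.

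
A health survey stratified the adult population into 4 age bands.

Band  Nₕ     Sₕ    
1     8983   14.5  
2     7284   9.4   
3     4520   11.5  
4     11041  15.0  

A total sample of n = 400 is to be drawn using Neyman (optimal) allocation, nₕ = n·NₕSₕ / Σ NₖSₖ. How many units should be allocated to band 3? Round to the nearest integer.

50

Σ NₕSₕ = 8983·14.5 + 7284·9.4 + 4520·11.5 + 11041·15.0 = 416318.1.
Share for 3: 51980/416318.1 = 0.12486.
n_3 = 400 × 0.12486 = 49.943... → 50.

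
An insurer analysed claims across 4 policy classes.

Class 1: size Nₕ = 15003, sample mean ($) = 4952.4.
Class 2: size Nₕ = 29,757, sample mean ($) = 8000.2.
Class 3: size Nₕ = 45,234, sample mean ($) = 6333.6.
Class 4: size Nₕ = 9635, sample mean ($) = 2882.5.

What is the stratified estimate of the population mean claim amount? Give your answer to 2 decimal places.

N = 99629; weights Wₕ = Nₕ/N = (0.1506, 0.2987, 0.4540, 0.0967).
x̄_st = Σ Wₕ·x̄ₕ = 0.1506·4952.4 + 0.2987·8000.2 + 0.4540·6333.6 + 0.0967·2882.5 ≈ 6289.6321...
→ 6289.63.

6289.63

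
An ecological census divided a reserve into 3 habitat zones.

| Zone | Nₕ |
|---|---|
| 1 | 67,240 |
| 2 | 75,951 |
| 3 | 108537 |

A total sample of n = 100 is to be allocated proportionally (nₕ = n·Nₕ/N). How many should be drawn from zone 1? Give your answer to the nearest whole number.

27

Share of zone 1 = 67240/251728 = 0.26711.
Allocate 100 × 0.26711 = 26.711... → 27.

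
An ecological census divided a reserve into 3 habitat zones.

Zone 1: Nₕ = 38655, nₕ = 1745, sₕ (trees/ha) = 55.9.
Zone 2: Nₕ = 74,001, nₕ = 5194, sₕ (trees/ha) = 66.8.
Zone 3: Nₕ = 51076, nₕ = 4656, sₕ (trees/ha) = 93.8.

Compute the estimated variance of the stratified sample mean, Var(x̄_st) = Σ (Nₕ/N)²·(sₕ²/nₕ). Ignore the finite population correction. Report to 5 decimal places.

0.45919

N = 163732; Wₕ = Nₕ/N.
zone 1: (38655/163732)²·55.9²/1745 = 0.09980962
zone 2: (74001/163732)²·66.8²/5194 = 0.17549269
zone 3: (51076/163732)²·93.8²/4656 = 0.18389051
Sum = 0.45919282 → 0.45919.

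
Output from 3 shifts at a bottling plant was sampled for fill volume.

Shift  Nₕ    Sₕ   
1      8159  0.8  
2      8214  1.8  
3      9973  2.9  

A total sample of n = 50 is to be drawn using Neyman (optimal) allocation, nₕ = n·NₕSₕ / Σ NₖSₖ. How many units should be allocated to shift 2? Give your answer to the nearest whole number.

15

Σ NₕSₕ = 8159·0.8 + 8214·1.8 + 9973·2.9 = 50234.1.
Share for 2: 14785.2/50234.1 = 0.29433.
n_2 = 50 × 0.29433 = 14.716... → 15.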